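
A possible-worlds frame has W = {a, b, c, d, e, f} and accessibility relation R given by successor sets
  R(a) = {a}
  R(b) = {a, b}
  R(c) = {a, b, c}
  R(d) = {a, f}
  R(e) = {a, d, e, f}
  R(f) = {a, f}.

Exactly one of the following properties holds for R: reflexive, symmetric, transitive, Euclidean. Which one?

Reflexive: no — d is not related to itself.
Symmetric: no — b R a but not a R b.
Transitive: yes — every two-step R-path is closed by a direct edge.
Euclidean: no — c R a and c R b, but not a R b.
Only transitive holds.

transitive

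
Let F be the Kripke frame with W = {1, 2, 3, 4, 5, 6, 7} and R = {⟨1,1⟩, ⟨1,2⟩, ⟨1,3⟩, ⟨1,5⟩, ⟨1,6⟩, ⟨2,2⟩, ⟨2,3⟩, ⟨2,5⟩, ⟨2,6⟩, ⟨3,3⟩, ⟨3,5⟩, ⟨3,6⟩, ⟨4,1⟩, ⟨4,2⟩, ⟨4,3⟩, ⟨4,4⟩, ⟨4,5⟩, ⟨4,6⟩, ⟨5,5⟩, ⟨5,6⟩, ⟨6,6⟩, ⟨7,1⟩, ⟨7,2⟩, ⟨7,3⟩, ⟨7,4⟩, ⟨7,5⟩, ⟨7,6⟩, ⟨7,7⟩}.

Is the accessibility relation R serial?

Serial: yes — every world has a successor (e.g. 1 R 1).

Yes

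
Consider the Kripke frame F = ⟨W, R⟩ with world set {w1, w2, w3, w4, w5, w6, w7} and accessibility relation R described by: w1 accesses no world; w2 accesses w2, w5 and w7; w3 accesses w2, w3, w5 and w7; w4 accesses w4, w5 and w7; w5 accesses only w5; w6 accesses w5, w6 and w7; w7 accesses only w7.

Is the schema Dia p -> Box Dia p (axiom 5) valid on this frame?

Axiom 5 corresponds to the accessibility relation being Euclidean.
Euclidean: no — w2 R w5 and w2 R w7, but not w5 R w7.

No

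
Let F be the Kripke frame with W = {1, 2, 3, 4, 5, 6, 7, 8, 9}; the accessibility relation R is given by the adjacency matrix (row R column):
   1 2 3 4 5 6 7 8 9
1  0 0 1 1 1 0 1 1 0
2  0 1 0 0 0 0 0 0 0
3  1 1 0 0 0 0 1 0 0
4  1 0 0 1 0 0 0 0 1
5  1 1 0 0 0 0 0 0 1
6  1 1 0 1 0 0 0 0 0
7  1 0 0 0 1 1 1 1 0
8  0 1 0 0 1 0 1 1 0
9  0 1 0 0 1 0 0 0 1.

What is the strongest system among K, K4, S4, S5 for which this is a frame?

Transitive (axiom 4): no — 1 R 3 and 3 R 2, but not 1 R 2.
Reflexive (axiom T): no — 1 is not related to itself.
Euclidean (axiom 5): no — 1 R 3 and 1 R 4, but not 3 R 4.
So F validates K; K4 would additionally require R to be transitive. The strongest is K.

K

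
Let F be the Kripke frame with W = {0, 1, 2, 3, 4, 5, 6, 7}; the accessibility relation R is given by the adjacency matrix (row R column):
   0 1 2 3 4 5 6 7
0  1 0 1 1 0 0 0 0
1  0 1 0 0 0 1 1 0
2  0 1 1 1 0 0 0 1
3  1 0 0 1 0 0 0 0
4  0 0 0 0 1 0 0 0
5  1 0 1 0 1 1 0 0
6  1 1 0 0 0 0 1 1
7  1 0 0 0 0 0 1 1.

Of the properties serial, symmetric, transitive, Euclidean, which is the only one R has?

Serial: yes — every world has a successor (e.g. 0 R 0).
Symmetric: no — 0 R 2 but not 2 R 0.
Transitive: no — 0 R 2 and 2 R 1, but not 0 R 1.
Euclidean: no — 0 R 3 and 0 R 2, but not 3 R 2.
Only serial holds.

serial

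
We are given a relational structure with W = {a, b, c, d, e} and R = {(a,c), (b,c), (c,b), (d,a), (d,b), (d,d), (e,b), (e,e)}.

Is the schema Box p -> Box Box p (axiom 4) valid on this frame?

No

By correspondence theory, 4 is valid on a frame iff R is transitive.
Transitive: no — a R c and c R b, but not a R b.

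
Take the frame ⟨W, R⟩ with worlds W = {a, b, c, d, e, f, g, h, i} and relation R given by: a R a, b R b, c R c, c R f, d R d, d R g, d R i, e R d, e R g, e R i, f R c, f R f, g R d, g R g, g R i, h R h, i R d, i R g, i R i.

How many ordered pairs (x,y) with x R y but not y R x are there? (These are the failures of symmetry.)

Enumerating: (e,d), (e,g), (e,i).

3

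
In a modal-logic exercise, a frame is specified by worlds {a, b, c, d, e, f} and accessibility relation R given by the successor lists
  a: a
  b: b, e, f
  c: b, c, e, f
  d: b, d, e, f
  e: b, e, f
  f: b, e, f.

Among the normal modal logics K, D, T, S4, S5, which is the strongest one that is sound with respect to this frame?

Serial (axiom D): yes — every world has a successor (e.g. a R a).
Reflexive (axiom T): yes — every world is R-related to itself.
Transitive (axiom 4): yes — every two-step R-path is closed by a direct edge.
Euclidean (axiom 5): no — c R b and c R c, but not b R c.
So F validates K, D, T, S4; S5 would additionally require R to be Euclidean. The strongest is S4.

S4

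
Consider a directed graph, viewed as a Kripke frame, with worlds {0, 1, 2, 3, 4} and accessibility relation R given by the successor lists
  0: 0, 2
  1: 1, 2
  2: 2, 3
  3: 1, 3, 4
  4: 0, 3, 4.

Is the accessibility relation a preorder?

No

Reflexive: yes — every world is R-related to itself.
Transitive: no — 0 R 2 and 2 R 3, but not 0 R 3.
So R is not a preorder.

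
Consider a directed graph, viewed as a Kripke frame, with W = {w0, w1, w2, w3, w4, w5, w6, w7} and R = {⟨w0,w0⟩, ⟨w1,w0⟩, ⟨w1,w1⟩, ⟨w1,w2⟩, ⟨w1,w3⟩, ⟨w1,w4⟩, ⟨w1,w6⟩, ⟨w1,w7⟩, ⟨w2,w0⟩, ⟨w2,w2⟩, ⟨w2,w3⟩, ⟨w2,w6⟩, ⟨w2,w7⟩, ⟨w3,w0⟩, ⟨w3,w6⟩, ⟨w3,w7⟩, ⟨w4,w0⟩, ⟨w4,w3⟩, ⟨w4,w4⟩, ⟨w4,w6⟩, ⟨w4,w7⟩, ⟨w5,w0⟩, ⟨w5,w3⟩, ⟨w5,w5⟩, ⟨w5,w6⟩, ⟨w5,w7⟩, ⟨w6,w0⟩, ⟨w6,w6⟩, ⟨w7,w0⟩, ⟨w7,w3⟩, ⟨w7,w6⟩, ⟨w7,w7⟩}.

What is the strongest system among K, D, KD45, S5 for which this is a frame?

D

Serial (axiom D): yes — every world has a successor (e.g. w0 R w0).
Euclidean (axiom 5): no — w1 R w0 and w1 R w2, but not w0 R w2.
Transitive (axiom 4): no — w3 R w7 and w7 R w3, but not w3 R w3.
Reflexive (axiom T): no — w3 is not related to itself.
So F validates K, D; KD45 would additionally require R to be Euclidean and transitive. The strongest is D.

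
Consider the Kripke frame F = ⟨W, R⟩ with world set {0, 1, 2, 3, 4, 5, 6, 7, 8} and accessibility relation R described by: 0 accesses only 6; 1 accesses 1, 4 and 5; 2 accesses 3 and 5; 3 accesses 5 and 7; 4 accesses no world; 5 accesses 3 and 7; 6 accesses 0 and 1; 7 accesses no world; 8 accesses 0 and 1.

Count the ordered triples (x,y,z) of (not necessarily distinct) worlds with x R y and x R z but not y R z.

21

Enumerating: (0,6,6), (1,4,1), (1,4,4), (1,4,5), (1,5,1), (1,5,4), (1,5,5), (2,3,3), (2,5,5), (3,5,5), (3,7,5), (3,7,7), … and 9 more.
Total: 21.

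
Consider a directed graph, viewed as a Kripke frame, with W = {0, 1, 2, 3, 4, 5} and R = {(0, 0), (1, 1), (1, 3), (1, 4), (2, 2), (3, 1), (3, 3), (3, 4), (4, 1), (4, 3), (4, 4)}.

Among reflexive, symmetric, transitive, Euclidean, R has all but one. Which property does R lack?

Reflexive: no — 5 is not related to itself.
Symmetric: yes — every pair in R has its reverse in R.
Transitive: yes — every two-step R-path is closed by a direct edge.
Euclidean: yes — any two successors of a common world are R-related.
Only reflexive fails.

reflexive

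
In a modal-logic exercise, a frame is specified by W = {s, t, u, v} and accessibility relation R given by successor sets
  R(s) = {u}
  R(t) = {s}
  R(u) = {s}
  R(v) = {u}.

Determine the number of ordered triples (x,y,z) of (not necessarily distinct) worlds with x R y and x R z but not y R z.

4

Enumerating: (s,u,u), (t,s,s), (u,s,s), (v,u,u).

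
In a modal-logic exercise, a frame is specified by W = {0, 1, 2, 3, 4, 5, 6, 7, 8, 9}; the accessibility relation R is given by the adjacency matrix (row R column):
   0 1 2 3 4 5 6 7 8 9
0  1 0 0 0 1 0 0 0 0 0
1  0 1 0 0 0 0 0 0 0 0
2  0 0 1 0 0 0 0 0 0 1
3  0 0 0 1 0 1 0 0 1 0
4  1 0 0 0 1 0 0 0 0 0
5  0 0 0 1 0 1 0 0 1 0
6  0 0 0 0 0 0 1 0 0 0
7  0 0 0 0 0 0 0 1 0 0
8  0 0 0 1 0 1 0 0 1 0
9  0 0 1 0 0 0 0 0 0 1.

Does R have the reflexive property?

Reflexive: yes — every world is R-related to itself.

Yes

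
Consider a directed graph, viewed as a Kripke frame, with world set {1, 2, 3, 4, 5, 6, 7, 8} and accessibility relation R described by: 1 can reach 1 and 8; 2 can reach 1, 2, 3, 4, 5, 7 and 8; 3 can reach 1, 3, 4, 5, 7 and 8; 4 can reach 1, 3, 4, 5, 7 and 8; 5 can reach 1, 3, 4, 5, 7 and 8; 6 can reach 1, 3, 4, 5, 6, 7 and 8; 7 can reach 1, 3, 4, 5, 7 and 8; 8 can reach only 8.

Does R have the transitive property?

Transitive: yes — every two-step R-path is closed by a direct edge.

Yes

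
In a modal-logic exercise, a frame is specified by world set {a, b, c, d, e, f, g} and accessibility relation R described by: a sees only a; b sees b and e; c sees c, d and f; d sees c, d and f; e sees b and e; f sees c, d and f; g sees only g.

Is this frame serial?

Yes

Serial: yes — every world has a successor (e.g. a R a).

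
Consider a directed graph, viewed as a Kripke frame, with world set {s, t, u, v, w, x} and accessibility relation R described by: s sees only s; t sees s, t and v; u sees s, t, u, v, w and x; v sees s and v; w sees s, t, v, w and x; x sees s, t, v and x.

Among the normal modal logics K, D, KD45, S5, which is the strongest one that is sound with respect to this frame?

D

Serial (axiom D): yes — every world has a successor (e.g. s R s).
Euclidean (axiom 5): no — t R s and t R v, but not s R v.
Transitive (axiom 4): yes — every two-step R-path is closed by a direct edge.
Reflexive (axiom T): yes — every world is R-related to itself.
So F validates K, D; KD45 would additionally require R to be Euclidean. The strongest is D.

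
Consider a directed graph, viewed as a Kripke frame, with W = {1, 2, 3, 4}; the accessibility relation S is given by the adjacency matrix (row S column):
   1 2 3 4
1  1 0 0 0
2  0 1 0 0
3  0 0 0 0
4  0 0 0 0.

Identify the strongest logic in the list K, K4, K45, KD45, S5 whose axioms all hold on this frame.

Transitive (axiom 4): yes — every two-step S-path is closed by a direct edge.
Euclidean (axiom 5): yes — any two successors of a common world are S-related.
Serial (axiom D): no — 3 has no S-successor.
Reflexive (axiom T): no — 3 is not related to itself.
So F validates K, K4, K45; KD45 would additionally require S to be serial. The strongest is K45.

K45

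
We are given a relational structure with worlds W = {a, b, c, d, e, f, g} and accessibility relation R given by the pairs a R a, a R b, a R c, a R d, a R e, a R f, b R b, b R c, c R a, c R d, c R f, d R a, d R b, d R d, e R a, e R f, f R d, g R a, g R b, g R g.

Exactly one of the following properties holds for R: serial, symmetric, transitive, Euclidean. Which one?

serial

Serial: yes — every world has a successor (e.g. a R a).
Symmetric: no — a R b but not b R a.
Transitive: no — b R c and c R a, but not b R a.
Euclidean: no — a R b and a R d, but not b R d.
Only serial holds.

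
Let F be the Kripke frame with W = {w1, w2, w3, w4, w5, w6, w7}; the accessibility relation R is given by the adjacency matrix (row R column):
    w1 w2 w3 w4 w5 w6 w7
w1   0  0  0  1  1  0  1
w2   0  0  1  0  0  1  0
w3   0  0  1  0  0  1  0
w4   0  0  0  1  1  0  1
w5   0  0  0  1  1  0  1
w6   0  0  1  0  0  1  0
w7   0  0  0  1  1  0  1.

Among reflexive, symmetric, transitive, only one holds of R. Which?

transitive

Reflexive: no — w1 is not related to itself.
Symmetric: no — w1 R w4 but not w4 R w1.
Transitive: yes — every two-step R-path is closed by a direct edge.
Only transitive holds.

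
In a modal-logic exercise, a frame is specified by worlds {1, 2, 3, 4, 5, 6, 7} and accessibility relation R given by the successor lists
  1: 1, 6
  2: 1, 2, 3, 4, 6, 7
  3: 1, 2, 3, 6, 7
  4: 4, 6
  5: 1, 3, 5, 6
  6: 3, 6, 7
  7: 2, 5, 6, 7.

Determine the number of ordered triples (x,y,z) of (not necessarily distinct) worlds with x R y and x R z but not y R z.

35

Enumerating: (1,6,1), (2,1,2), (2,1,3), (2,1,4), (2,1,7), (2,3,4), (2,4,1), (2,4,2), (2,4,3), (2,4,7), (2,6,1), (2,6,2), … and 23 more.
Total: 35.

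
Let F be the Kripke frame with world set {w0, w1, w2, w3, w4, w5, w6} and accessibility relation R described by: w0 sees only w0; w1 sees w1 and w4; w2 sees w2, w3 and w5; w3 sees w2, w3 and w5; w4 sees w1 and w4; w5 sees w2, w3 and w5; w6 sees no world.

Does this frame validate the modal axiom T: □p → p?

The schema T characterises exactly the reflexive frames.
Reflexive: no — w6 is not related to itself.

No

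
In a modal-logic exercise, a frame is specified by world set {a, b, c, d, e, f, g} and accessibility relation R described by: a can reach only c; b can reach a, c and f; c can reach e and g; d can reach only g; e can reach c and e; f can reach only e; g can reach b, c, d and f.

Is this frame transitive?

Transitive: no — a R c and c R e, but not a R e.

No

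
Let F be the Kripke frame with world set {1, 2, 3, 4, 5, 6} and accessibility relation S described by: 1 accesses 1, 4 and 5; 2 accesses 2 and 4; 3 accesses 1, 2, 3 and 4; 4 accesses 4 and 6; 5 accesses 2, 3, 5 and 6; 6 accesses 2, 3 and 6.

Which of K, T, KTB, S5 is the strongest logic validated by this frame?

T

Reflexive (axiom T): yes — every world is S-related to itself.
Symmetric (axiom B): no — 1 S 4 but not 4 S 1.
Euclidean (axiom 5): no — 1 S 4 and 1 S 5, but not 4 S 5.
So F validates K, T; KTB would additionally require S to be symmetric. The strongest is T.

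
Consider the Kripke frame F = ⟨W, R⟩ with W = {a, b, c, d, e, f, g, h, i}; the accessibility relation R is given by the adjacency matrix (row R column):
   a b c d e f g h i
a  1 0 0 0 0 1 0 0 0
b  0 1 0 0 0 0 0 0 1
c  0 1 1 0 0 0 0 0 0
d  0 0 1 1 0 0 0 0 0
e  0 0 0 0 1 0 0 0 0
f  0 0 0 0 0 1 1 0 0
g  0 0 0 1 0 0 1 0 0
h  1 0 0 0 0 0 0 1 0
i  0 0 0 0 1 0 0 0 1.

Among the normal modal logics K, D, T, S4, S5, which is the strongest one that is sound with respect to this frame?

T

Serial (axiom D): yes — every world has a successor (e.g. a R a).
Reflexive (axiom T): yes — every world is R-related to itself.
Transitive (axiom 4): no — a R f and f R g, but not a R g.
Euclidean (axiom 5): no — a R f and a R a, but not f R a.
So F validates K, D, T; S4 would additionally require R to be transitive. The strongest is T.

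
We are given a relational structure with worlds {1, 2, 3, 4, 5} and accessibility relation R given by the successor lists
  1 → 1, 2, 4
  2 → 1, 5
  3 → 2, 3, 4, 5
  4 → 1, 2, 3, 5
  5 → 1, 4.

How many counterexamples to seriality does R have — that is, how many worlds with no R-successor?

0

R is serial; there are no such worlds.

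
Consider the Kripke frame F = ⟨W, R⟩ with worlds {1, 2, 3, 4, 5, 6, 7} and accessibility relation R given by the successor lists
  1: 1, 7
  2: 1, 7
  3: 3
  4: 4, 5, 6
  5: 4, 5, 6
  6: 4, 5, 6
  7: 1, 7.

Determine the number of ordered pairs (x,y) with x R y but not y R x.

Enumerating: (2,1), (2,7).

2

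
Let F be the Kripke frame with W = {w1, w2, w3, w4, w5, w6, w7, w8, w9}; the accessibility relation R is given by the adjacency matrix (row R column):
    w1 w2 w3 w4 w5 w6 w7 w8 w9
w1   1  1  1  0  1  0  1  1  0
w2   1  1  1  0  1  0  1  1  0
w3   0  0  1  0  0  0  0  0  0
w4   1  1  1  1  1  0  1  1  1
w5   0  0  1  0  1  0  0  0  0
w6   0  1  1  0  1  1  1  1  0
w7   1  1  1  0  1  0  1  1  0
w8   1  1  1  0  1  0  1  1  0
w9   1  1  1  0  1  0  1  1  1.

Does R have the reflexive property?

Yes

Reflexive: yes — every world is R-related to itself.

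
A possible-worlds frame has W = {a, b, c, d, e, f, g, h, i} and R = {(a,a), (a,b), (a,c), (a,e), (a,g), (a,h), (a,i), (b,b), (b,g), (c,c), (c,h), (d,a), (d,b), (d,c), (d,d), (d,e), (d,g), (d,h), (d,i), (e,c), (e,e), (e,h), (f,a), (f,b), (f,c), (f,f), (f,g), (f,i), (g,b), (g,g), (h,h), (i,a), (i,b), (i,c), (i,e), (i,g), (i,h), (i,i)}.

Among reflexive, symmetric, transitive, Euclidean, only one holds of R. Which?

Reflexive: yes — every world is R-related to itself.
Symmetric: no — a R b but not b R a.
Transitive: no — f R a and a R e, but not f R e.
Euclidean: no — a R b and a R c, but not b R c.
Only reflexive holds.

reflexive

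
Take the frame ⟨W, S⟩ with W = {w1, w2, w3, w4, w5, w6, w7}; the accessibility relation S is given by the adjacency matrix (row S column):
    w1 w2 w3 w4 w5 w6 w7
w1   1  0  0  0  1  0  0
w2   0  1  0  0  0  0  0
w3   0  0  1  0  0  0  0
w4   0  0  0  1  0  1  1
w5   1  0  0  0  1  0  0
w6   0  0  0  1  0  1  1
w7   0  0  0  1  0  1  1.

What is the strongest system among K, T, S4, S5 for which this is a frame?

S5

Reflexive (axiom T): yes — every world is S-related to itself.
Transitive (axiom 4): yes — every two-step S-path is closed by a direct edge.
Euclidean (axiom 5): yes — any two successors of a common world are S-related.
So F validates K, T, S4, S5. The strongest is S5.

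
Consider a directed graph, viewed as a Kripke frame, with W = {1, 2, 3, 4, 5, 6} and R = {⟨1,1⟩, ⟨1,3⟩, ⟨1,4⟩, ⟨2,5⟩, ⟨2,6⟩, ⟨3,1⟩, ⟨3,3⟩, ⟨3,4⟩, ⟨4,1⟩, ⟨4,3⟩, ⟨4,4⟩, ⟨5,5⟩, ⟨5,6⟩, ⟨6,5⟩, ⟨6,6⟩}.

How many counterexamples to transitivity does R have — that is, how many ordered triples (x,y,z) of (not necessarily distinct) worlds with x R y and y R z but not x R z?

0

R is transitive; there are no such tuples.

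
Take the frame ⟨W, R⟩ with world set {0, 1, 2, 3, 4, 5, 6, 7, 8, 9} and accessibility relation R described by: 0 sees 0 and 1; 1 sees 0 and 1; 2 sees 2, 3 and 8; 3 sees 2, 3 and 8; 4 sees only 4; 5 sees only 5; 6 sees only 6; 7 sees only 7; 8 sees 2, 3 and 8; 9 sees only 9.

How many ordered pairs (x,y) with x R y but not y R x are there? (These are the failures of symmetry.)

R is symmetric; there are no such tuples.

0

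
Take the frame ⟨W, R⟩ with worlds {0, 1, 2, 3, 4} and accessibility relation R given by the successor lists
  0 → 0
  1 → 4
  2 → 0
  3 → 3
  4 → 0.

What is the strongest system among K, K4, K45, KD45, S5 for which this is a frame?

Transitive (axiom 4): no — 1 R 4 and 4 R 0, but not 1 R 0.
Euclidean (axiom 5): no — 1 R 4 and 1 R 4, but not 4 R 4.
Serial (axiom D): yes — every world has a successor (e.g. 0 R 0).
Reflexive (axiom T): no — 1 is not related to itself.
So F validates K; K4 would additionally require R to be transitive. The strongest is K.

K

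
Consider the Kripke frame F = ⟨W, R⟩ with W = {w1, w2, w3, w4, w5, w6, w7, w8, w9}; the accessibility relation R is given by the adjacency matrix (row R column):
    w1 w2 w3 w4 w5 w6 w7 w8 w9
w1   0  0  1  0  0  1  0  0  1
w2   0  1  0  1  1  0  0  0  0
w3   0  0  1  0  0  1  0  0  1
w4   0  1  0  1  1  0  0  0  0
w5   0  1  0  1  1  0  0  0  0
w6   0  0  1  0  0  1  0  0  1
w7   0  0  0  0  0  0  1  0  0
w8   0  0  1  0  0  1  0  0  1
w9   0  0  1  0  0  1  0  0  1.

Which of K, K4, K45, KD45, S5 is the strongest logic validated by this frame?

Transitive (axiom 4): yes — every two-step R-path is closed by a direct edge.
Euclidean (axiom 5): yes — any two successors of a common world are R-related.
Serial (axiom D): yes — every world has a successor (e.g. w1 R w3).
Reflexive (axiom T): no — w1 is not related to itself.
So F validates K, K4, K45, KD45; S5 would additionally require R to be reflexive. The strongest is KD45.

KD45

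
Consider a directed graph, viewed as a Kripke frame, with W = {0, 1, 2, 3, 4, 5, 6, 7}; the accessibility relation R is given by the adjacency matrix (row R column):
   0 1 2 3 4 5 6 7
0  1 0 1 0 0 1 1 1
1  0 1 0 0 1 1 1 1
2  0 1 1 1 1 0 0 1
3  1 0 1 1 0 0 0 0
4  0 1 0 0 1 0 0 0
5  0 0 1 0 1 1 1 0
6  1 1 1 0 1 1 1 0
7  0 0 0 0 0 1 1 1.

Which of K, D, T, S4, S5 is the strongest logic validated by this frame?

T

Serial (axiom D): yes — every world has a successor (e.g. 0 R 0).
Reflexive (axiom T): yes — every world is R-related to itself.
Transitive (axiom 4): no — 0 R 2 and 2 R 1, but not 0 R 1.
Euclidean (axiom 5): no — 0 R 2 and 0 R 5, but not 2 R 5.
So F validates K, D, T; S4 would additionally require R to be transitive. The strongest is T.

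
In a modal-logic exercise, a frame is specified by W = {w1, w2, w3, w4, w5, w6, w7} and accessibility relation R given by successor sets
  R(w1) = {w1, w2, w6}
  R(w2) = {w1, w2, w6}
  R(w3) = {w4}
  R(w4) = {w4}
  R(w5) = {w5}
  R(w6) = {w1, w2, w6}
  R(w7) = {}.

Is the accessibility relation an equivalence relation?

Reflexive: no — w3 is not related to itself.
Symmetric: no — w3 R w4 but not w4 R w3.
Transitive: yes — every two-step R-path is closed by a direct edge.
So R is not an equivalence relation.

No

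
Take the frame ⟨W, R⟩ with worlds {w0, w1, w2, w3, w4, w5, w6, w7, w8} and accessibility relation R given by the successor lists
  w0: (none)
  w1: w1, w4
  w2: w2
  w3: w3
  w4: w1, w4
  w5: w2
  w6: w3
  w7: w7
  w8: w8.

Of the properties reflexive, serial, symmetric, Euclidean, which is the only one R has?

Reflexive: no — w0 is not related to itself.
Serial: no — w0 has no R-successor.
Symmetric: no — w5 R w2 but not w2 R w5.
Euclidean: yes — any two successors of a common world are R-related.
Only Euclidean holds.

Euclidean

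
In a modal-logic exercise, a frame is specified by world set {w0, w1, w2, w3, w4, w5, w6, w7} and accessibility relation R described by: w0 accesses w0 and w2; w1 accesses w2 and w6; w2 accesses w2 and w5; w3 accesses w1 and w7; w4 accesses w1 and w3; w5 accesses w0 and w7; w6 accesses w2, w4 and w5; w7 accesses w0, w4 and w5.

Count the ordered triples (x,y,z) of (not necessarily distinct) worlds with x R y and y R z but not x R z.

Enumerating: (w0,w2,w5), (w1,w2,w5), (w1,w6,w4), (w1,w6,w5), (w2,w5,w0), (w2,w5,w7), (w3,w1,w2), (w3,w1,w6), (w3,w7,w0), (w3,w7,w4), (w3,w7,w5), (w4,w1,w2), … and 13 more.
Total: 25.

25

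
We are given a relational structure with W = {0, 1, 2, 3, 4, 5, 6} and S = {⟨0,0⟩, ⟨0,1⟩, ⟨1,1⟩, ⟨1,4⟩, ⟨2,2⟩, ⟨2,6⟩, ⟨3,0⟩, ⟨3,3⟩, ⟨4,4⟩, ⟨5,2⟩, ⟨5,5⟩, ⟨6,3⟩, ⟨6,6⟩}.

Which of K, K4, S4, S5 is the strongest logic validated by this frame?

K

Transitive (axiom 4): no — 0 S 1 and 1 S 4, but not 0 S 4.
Reflexive (axiom T): yes — every world is S-related to itself.
Euclidean (axiom 5): no — 0 S 1 and 0 S 0, but not 1 S 0.
So F validates K; K4 would additionally require S to be transitive. The strongest is K.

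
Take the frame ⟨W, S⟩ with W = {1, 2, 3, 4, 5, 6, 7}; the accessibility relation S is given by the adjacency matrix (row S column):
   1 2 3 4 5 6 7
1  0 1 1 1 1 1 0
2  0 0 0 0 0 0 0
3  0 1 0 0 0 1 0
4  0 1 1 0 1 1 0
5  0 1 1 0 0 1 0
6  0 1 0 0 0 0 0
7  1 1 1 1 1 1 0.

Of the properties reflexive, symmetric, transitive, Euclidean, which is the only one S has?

transitive

Reflexive: no — 1 is not related to itself.
Symmetric: no — 1 S 2 but not 2 S 1.
Transitive: yes — every two-step S-path is closed by a direct edge.
Euclidean: no — 1 S 2 and 1 S 3, but not 2 S 3.
Only transitive holds.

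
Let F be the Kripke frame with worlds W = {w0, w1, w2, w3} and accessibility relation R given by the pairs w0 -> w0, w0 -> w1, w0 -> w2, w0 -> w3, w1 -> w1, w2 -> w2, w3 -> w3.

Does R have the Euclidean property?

Euclidean: no — w0 R w1 and w0 R w2, but not w1 R w2.

No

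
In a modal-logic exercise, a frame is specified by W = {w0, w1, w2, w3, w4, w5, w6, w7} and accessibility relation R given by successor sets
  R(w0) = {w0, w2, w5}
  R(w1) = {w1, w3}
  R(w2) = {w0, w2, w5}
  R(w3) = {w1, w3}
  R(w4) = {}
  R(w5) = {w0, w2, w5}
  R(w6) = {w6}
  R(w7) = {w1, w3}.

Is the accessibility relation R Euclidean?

Euclidean: yes — any two successors of a common world are R-related.

Yes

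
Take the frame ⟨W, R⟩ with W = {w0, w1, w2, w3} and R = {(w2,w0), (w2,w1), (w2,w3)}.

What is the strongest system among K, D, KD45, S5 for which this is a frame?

K

Serial (axiom D): no — w0 has no R-successor.
Euclidean (axiom 5): no — w2 R w0 and w2 R w1, but not w0 R w1.
Transitive (axiom 4): yes — every two-step R-path is closed by a direct edge.
Reflexive (axiom T): no — w0 is not related to itself.
So F validates K; D would additionally require R to be serial. The strongest is K.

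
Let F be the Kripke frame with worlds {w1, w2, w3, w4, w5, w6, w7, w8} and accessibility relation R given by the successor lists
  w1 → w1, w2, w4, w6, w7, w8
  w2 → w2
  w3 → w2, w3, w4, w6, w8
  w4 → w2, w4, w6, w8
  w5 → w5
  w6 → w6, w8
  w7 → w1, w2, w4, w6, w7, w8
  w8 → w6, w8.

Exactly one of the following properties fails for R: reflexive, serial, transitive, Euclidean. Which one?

Euclidean

Reflexive: yes — every world is R-related to itself.
Serial: yes — every world has a successor (e.g. w1 R w1).
Transitive: yes — every two-step R-path is closed by a direct edge.
Euclidean: no — w1 R w2 and w1 R w4, but not w2 R w4.
Only Euclidean fails.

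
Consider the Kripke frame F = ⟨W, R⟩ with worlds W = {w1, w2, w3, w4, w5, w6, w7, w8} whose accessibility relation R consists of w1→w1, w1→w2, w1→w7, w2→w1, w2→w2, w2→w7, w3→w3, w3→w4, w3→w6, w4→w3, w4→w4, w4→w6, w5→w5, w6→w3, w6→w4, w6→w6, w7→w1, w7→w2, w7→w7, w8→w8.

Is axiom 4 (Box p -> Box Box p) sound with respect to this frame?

Yes

The schema 4 characterises exactly the transitive frames.
Transitive: yes — every two-step R-path is closed by a direct edge.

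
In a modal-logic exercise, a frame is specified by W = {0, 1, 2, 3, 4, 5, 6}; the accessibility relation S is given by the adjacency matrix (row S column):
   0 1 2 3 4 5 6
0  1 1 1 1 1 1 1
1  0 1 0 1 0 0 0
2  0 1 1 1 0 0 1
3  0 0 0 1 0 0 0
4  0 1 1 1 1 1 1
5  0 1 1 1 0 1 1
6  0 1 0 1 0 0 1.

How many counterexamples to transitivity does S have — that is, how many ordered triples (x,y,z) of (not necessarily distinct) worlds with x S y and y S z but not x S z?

0

S is transitive; there are no such tuples.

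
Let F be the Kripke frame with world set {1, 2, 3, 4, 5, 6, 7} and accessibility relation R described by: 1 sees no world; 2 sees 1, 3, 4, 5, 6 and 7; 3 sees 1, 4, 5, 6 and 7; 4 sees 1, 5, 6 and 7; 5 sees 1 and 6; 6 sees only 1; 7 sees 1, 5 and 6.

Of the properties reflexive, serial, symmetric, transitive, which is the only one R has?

transitive

Reflexive: no — 1 is not related to itself.
Serial: no — 1 has no R-successor.
Symmetric: no — 2 R 1 but not 1 R 2.
Transitive: yes — every two-step R-path is closed by a direct edge.
Only transitive holds.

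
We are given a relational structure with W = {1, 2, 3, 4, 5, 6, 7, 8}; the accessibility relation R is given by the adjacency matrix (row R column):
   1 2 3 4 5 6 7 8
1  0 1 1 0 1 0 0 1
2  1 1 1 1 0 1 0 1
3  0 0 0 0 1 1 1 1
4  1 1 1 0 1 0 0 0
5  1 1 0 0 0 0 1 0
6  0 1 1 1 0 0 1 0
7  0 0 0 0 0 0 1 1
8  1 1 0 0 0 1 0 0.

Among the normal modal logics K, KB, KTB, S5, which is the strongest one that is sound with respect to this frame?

Symmetric (axiom B): no — 1 R 3 but not 3 R 1.
Reflexive (axiom T): no — 1 is not related to itself.
Euclidean (axiom 5): no — 1 R 2 and 1 R 5, but not 2 R 5.
So F validates K; KB would additionally require R to be symmetric. The strongest is K.

K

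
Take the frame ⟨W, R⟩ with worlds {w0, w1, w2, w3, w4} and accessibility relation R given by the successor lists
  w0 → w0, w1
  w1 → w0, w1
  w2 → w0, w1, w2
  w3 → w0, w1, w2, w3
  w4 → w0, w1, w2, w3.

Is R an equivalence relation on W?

Reflexive: no — w4 is not related to itself.
Symmetric: no — w2 R w0 but not w0 R w2.
Transitive: yes — every two-step R-path is closed by a direct edge.
So R is not an equivalence relation.

No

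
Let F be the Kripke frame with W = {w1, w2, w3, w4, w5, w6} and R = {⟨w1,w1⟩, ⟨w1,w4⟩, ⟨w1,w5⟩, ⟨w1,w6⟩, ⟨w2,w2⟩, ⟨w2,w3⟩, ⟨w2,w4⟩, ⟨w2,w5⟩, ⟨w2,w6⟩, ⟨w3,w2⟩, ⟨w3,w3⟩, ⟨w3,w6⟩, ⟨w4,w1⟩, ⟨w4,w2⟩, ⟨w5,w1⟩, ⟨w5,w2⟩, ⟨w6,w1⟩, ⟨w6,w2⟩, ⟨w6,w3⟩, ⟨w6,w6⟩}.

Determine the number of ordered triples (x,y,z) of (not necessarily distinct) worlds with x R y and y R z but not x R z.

Enumerating: (w1,w4,w2), (w1,w5,w2), (w1,w6,w2), (w1,w6,w3), (w2,w4,w1), (w2,w5,w1), (w2,w6,w1), (w3,w2,w4), (w3,w2,w5), (w3,w6,w1), (w4,w1,w4), (w4,w1,w5), … and 16 more.
Total: 28.

28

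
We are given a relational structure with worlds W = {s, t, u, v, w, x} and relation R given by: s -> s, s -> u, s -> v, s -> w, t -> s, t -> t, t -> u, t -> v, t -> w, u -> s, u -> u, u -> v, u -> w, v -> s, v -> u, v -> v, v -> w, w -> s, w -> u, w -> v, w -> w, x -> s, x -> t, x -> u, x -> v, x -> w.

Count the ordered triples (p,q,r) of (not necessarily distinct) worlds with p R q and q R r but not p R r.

0

R is transitive; there are no such tuples.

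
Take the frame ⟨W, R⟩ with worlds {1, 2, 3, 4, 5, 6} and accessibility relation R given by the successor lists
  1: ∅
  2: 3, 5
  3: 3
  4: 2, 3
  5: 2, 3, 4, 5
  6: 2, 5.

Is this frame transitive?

Transitive: no — 2 R 5 and 5 R 4, but not 2 R 4.

No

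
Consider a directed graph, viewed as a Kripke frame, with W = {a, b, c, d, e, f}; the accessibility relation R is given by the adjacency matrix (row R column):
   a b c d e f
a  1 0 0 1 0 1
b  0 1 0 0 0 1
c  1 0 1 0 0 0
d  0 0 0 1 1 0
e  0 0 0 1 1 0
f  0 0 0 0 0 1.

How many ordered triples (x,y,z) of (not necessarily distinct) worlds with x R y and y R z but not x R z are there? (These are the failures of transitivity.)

Enumerating: (a,d,e), (c,a,d), (c,a,f).

3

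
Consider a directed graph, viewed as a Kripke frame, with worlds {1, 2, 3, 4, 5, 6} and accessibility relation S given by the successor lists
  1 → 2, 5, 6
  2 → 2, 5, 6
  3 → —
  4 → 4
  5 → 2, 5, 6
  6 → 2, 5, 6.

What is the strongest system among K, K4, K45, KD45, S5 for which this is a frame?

K45

Transitive (axiom 4): yes — every two-step S-path is closed by a direct edge.
Euclidean (axiom 5): yes — any two successors of a common world are S-related.
Serial (axiom D): no — 3 has no S-successor.
Reflexive (axiom T): no — 1 is not related to itself.
So F validates K, K4, K45; KD45 would additionally require S to be serial. The strongest is K45.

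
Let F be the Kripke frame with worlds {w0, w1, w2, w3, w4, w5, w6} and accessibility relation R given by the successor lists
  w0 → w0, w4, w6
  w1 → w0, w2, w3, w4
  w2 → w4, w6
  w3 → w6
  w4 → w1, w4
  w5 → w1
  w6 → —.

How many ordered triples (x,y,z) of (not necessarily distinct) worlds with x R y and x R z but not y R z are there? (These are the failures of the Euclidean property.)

Enumerating: (w0,w4,w0), (w0,w4,w6), (w0,w6,w0), (w0,w6,w4), (w0,w6,w6), (w1,w0,w2), (w1,w0,w3), (w1,w2,w0), (w1,w2,w2), (w1,w2,w3), (w1,w3,w0), (w1,w3,w2), … and 11 more.
Total: 23.

23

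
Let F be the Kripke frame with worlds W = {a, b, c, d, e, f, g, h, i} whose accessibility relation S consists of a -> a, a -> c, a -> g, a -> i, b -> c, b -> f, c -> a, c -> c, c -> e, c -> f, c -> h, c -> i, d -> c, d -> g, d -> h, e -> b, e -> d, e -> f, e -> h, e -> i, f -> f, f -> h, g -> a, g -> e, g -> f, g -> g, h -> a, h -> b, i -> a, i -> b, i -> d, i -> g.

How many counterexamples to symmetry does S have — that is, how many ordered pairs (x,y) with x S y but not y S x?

Enumerating: (b,c), (b,f), (c,e), (c,f), (c,h), (c,i), (d,c), (d,g), (d,h), (e,b), (e,d), (e,f), … and 10 more.
Total: 22.

22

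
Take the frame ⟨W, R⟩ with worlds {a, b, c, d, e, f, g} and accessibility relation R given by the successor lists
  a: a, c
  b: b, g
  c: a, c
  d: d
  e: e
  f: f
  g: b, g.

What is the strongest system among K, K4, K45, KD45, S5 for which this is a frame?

Transitive (axiom 4): yes — every two-step R-path is closed by a direct edge.
Euclidean (axiom 5): yes — any two successors of a common world are R-related.
Serial (axiom D): yes — every world has a successor (e.g. a R a).
Reflexive (axiom T): yes — every world is R-related to itself.
So F validates K, K4, K45, KD45, S5. The strongest is S5.

S5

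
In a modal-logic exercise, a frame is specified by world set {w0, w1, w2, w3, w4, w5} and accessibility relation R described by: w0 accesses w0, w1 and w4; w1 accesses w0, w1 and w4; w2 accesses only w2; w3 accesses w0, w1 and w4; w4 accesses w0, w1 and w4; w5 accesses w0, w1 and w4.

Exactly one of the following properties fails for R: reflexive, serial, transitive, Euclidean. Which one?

Reflexive: no — w3 is not related to itself.
Serial: yes — every world has a successor (e.g. w0 R w0).
Transitive: yes — every two-step R-path is closed by a direct edge.
Euclidean: yes — any two successors of a common world are R-related.
Only reflexive fails.

reflexive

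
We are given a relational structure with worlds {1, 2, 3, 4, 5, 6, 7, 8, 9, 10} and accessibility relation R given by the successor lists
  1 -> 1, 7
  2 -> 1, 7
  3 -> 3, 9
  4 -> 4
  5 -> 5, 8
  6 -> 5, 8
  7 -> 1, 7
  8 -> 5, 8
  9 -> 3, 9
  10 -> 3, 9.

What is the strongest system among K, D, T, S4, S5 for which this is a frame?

D

Serial (axiom D): yes — every world has a successor (e.g. 1 R 1).
Reflexive (axiom T): no — 2 is not related to itself.
Transitive (axiom 4): yes — every two-step R-path is closed by a direct edge.
Euclidean (axiom 5): yes — any two successors of a common world are R-related.
So F validates K, D; T would additionally require R to be reflexive. The strongest is D.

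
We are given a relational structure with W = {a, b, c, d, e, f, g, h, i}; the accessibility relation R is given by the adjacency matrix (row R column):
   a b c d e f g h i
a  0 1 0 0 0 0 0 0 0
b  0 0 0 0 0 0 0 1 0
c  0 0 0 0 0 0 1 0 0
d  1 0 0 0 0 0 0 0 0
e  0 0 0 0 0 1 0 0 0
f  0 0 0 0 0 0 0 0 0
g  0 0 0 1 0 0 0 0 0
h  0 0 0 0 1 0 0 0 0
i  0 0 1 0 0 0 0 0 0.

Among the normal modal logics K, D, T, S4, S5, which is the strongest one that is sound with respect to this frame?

K

Serial (axiom D): no — f has no R-successor.
Reflexive (axiom T): no — a is not related to itself.
Transitive (axiom 4): no — a R b and b R h, but not a R h.
Euclidean (axiom 5): no — a R b and a R b, but not b R b.
So F validates K; D would additionally require R to be serial. The strongest is K.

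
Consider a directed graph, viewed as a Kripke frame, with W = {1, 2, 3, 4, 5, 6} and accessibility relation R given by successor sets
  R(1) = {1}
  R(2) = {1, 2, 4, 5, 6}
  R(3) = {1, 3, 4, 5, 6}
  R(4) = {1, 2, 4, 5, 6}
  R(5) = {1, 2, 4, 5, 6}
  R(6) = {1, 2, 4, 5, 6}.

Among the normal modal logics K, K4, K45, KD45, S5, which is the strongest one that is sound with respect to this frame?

K

Transitive (axiom 4): no — 3 R 4 and 4 R 2, but not 3 R 2.
Euclidean (axiom 5): no — 2 R 1 and 2 R 4, but not 1 R 4.
Serial (axiom D): yes — every world has a successor (e.g. 1 R 1).
Reflexive (axiom T): yes — every world is R-related to itself.
So F validates K; K4 would additionally require R to be transitive. The strongest is K.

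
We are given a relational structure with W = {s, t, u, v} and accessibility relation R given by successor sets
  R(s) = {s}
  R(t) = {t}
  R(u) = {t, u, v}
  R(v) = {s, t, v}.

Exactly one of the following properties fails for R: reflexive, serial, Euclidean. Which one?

Euclidean

Reflexive: yes — every world is R-related to itself.
Serial: yes — every world has a successor (e.g. s R s).
Euclidean: no — u R t and u R v, but not t R v.
Only Euclidean fails.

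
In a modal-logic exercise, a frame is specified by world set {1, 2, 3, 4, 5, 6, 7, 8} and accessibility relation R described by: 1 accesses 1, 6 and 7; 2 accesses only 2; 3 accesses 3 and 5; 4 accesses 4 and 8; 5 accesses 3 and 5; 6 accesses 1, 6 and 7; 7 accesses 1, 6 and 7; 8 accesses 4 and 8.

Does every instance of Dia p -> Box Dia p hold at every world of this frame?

The schema 5 characterises exactly the Euclidean frames.
Euclidean: yes — any two successors of a common world are R-related.

Yes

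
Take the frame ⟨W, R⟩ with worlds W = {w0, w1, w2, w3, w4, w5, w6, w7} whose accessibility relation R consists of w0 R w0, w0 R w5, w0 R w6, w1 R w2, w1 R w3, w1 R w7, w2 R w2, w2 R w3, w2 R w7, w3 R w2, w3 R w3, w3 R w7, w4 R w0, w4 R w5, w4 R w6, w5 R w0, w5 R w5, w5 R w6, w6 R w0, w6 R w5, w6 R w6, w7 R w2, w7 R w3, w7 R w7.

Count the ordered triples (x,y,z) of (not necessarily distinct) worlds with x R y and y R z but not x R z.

0

R is transitive; there are no such tuples.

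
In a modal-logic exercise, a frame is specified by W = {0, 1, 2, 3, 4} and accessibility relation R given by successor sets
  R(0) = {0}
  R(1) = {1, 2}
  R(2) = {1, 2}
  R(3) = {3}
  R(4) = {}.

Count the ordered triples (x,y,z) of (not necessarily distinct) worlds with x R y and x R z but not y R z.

R is Euclidean; there are no such tuples.

0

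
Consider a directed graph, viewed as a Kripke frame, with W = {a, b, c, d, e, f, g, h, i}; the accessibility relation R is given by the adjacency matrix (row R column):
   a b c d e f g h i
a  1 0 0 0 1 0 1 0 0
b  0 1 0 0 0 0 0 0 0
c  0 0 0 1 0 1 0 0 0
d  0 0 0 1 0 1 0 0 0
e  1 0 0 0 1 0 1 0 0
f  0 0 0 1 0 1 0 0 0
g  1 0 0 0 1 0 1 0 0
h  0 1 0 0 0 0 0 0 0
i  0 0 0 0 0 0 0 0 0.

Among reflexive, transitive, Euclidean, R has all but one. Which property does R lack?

Reflexive: no — c is not related to itself.
Transitive: yes — every two-step R-path is closed by a direct edge.
Euclidean: yes — any two successors of a common world are R-related.
Only reflexive fails.

reflexive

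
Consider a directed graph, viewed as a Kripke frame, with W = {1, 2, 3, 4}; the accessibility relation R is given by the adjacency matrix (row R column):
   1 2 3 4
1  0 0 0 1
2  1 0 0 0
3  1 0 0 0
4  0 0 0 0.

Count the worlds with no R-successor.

1

Enumerating: 4.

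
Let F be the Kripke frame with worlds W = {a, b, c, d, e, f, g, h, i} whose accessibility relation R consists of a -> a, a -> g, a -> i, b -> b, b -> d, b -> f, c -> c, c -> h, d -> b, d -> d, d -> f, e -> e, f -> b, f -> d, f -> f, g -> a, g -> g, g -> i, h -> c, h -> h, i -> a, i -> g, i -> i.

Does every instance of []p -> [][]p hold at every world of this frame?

Yes

By correspondence theory, 4 is valid on a frame iff R is transitive.
Transitive: yes — every two-step R-path is closed by a direct edge.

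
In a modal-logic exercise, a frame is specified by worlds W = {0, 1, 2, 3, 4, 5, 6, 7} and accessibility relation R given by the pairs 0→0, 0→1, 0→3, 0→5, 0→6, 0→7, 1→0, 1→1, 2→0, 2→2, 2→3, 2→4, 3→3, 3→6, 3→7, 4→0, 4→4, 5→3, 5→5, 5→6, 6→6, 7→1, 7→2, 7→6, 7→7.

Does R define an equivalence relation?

Reflexive: yes — every world is R-related to itself.
Symmetric: no — 0 R 3 but not 3 R 0.
Transitive: no — 0 R 7 and 7 R 2, but not 0 R 2.
So R is not an equivalence relation.

No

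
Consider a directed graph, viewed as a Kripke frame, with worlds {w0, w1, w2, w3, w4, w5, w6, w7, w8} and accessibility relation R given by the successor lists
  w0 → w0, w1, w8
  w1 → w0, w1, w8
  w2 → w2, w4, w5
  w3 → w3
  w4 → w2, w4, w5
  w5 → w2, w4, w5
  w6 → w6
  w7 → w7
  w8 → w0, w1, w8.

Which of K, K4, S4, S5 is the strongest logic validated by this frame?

S5

Transitive (axiom 4): yes — every two-step R-path is closed by a direct edge.
Reflexive (axiom T): yes — every world is R-related to itself.
Euclidean (axiom 5): yes — any two successors of a common world are R-related.
So F validates K, K4, S4, S5. The strongest is S5.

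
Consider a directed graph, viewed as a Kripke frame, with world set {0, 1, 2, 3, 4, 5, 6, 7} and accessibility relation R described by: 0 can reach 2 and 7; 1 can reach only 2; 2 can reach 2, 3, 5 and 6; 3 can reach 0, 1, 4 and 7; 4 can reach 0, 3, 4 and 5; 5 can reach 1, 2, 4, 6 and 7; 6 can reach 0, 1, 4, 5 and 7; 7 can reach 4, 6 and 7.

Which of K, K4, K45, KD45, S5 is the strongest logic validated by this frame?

Transitive (axiom 4): no — 0 R 2 and 2 R 3, but not 0 R 3.
Euclidean (axiom 5): no — 0 R 2 and 0 R 7, but not 2 R 7.
Serial (axiom D): yes — every world has a successor (e.g. 0 R 2).
Reflexive (axiom T): no — 0 is not related to itself.
So F validates K; K4 would additionally require R to be transitive. The strongest is K.

K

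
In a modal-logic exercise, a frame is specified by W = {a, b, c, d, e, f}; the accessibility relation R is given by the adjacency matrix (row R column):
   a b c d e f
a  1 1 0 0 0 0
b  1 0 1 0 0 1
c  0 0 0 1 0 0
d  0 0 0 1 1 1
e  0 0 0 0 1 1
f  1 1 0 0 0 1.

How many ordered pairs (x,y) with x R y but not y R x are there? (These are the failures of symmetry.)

6

Enumerating: (b,c), (c,d), (d,e), (d,f), (e,f), (f,a).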